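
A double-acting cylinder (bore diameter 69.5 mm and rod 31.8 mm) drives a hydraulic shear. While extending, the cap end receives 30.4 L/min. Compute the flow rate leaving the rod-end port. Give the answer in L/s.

Q_out ≈ 0.401 L/s

Cap-side area A_cap = π/4 × (69.5 mm)² = 3794 mm^2
Rod-side annular area A_ann = π/4 × (69.5² − 31.8²) = 2999 mm^2
Piston speed v = Q_in/A_cap; rod-end outflow Q_out = v × A_ann = Q_in × A_ann/A_cap.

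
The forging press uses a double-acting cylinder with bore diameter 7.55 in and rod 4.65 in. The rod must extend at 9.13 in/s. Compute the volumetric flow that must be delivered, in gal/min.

Q ≈ 106 gal/min

Cap-side area A_cap = π/4 × (7.55 in)² = 44.77 in^2
Q = A × v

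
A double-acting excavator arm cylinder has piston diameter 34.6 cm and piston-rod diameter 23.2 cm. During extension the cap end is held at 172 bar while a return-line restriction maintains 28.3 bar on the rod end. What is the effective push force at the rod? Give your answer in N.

Cap-side area A_cap = π/4 × (34.6 cm)² = 940.2 cm^2
Rod-side annular area A_ann = π/4 × (34.6² − 23.2²) = 517.5 cm^2
Net thrust = P_cap·A_cap − P_rod·A_ann = 1.617e6 N − 1.465e5 N

F ≈ 1.47e6 N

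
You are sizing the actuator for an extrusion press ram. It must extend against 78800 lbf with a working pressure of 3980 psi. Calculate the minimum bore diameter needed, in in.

Extension force acts on the full piston face: F = P × (π/4)D².
D = √(4F / (πP)) = √(4 × 78800 lbf / (π × 3980 psi))

D ≈ 5.02 in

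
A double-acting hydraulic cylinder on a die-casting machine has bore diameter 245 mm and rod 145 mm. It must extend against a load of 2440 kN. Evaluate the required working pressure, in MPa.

Cap-side area A_cap = π/4 × (245 mm)² = 47140 mm^2
P = F / A = 2440 kN / A

P ≈ 51.8 MPa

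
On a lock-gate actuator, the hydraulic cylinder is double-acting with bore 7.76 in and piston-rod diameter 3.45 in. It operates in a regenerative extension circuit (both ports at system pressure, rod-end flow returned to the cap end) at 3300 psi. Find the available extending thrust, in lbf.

With equal pressure on both faces, forces on the annular region cancel; the net push is pressure × rod cross-section.
Rod cross-section A_rod = π/4 × (3.45 in)² = 9.348 in^2
F = P × A_rod

F ≈ 30800 lbf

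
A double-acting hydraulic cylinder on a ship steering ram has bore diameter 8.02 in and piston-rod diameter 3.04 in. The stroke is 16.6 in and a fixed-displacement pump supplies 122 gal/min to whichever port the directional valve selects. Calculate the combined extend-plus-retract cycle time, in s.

Cap-side area A_cap = π/4 × (8.02 in)² = 50.52 in^2
Rod-side annular area A_ann = π/4 × (8.02² − 3.04²) = 43.26 in^2
t_ext = A_cap·L/Q = 1.785 s
t_ret = A_ann·L/Q = 1.529 s
t_cycle = t_ext + t_ret

t ≈ 3.31 s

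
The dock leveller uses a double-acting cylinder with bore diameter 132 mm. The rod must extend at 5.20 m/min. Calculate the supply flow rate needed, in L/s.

Q ≈ 1.19 L/s

Cap-side area A_cap = π/4 × (132 mm)² = 13680 mm^2
Q = A × v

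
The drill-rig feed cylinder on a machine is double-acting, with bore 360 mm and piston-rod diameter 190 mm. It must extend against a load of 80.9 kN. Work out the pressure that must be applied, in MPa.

Cap-side area A_cap = π/4 × (360 mm)² = 1.018e5 mm^2
P = F / A = 80.9 kN / A

P ≈ 0.795 MPa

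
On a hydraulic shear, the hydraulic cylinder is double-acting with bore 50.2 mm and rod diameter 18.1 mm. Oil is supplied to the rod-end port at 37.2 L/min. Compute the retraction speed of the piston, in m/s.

Rod-side annular area A_ann = π/4 × (50.2² − 18.1²) = 1722 mm^2
Flow into the rod-end port fills the annular volume.
v = Q / A

v ≈ 0.360 m/s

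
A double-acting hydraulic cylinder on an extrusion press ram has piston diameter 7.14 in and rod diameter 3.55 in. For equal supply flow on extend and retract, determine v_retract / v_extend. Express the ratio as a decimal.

v_ret/v_ext ≈ 1.33

Cap-side area A_cap = π/4 × (7.14 in)² = 40.04 in^2
Rod-side annular area A_ann = π/4 × (7.14² − 3.55²) = 30.14 in^2
For equal Q, v ∝ 1/A, so v_ret/v_ext = A_cap/A_ann.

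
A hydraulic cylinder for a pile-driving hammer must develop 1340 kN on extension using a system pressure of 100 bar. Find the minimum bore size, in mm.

D ≈ 413 mm

Extension force acts on the full piston face: F = P × (π/4)D².
D = √(4F / (πP)) = √(4 × 1340 kN / (π × 100 bar))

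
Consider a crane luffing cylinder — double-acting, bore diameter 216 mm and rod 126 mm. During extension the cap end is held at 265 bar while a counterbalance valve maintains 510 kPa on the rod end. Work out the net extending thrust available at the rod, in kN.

F ≈ 959 kN

Cap-side area A_cap = π/4 × (216 mm)² = 36640 mm^2
Rod-side annular area A_ann = π/4 × (216² − 126²) = 24170 mm^2
Net thrust = P_cap·A_cap − P_rod·A_ann = 971.1 kN − 12.33 kN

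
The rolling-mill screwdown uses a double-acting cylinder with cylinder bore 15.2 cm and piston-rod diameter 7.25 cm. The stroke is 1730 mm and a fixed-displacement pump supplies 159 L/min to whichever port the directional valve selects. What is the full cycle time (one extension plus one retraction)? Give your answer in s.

Cap-side area A_cap = π/4 × (15.2 cm)² = 181.5 cm^2
Rod-side annular area A_ann = π/4 × (15.2² − 7.25²) = 140.2 cm^2
t_ext = A_cap·L/Q = 11.85 s
t_ret = A_ann·L/Q = 9.151 s
t_cycle = t_ext + t_ret

t ≈ 21.0 s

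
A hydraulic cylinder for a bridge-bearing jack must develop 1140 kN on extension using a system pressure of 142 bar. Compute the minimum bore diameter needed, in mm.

D ≈ 320 mm

Extension force acts on the full piston face: F = P × (π/4)D².
D = √(4F / (πP)) = √(4 × 1140 kN / (π × 142 bar))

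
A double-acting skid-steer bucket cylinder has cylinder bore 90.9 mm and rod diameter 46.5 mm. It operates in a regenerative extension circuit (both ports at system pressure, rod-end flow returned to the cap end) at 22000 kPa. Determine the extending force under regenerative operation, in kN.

F ≈ 37.4 kN

With equal pressure on both faces, forces on the annular region cancel; the net push is pressure × rod cross-section.
Rod cross-section A_rod = π/4 × (46.5 mm)² = 1698 mm^2
F = P × A_rod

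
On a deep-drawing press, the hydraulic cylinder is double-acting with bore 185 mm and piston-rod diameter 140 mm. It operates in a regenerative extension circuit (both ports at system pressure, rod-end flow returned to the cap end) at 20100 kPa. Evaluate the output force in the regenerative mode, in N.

With equal pressure on both faces, forces on the annular region cancel; the net push is pressure × rod cross-section.
Rod cross-section A_rod = π/4 × (140 mm)² = 15390 mm^2
F = P × A_rod

F ≈ 3.09e5 N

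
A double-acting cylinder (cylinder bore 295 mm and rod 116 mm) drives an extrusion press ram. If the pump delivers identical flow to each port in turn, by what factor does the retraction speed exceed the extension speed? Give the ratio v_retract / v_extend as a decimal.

v_ret/v_ext ≈ 1.18

Cap-side area A_cap = π/4 × (295 mm)² = 68350 mm^2
Rod-side annular area A_ann = π/4 × (295² − 116²) = 57780 mm^2
For equal Q, v ∝ 1/A, so v_ret/v_ext = A_cap/A_ann.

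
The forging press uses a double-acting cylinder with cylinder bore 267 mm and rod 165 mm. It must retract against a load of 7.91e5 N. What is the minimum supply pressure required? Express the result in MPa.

P ≈ 22.9 MPa

Rod-side annular area A_ann = π/4 × (267² − 165²) = 34610 mm^2
Retraction: pressure acts on the annular area.
P = F / A = 7.91e5 N / A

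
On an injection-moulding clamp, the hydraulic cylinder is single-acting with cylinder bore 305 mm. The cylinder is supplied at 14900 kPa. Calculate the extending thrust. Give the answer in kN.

Cap-side area A_cap = π/4 × (305 mm)² = 73060 mm^2
F = P × A_cap = 14900 kPa × A_cap

F ≈ 1090 kN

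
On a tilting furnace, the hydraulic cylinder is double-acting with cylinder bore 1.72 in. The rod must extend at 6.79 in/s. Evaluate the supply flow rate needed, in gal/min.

Cap-side area A_cap = π/4 × (1.72 in)² = 2.324 in^2
Q = A × v

Q ≈ 4.10 gal/min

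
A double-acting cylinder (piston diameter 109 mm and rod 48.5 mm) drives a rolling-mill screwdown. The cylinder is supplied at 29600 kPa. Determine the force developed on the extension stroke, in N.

F ≈ 2.76e5 N

Cap-side area A_cap = π/4 × (109 mm)² = 9331 mm^2
F = P × A_cap = 29600 kPa × A_cap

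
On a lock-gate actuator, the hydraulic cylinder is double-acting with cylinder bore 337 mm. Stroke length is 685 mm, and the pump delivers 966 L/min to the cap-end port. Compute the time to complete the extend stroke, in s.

Cap-side area A_cap = π/4 × (337 mm)² = 89200 mm^2
Swept volume V = A × L; t = V / Q = A·L / Q

t ≈ 3.80 s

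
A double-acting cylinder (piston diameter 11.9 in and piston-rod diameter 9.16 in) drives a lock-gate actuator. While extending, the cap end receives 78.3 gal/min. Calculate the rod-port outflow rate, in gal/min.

Cap-side area A_cap = π/4 × (11.9 in)² = 111.2 in^2
Rod-side annular area A_ann = π/4 × (11.9² − 9.16²) = 45.32 in^2
Piston speed v = Q_in/A_cap; rod-end outflow Q_out = v × A_ann = Q_in × A_ann/A_cap.

Q_out ≈ 31.9 gal/min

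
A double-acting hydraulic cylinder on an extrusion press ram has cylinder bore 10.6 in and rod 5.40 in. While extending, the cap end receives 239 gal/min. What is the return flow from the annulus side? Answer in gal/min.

Q_out ≈ 177 gal/min

Cap-side area A_cap = π/4 × (10.6 in)² = 88.25 in^2
Rod-side annular area A_ann = π/4 × (10.6² − 5.40²) = 65.35 in^2
Piston speed v = Q_in/A_cap; rod-end outflow Q_out = v × A_ann = Q_in × A_ann/A_cap.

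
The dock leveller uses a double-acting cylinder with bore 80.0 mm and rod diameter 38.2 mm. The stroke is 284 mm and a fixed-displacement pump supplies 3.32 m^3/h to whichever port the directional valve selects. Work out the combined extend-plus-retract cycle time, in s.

Cap-side area A_cap = π/4 × (80.0 mm)² = 5027 mm^2
Rod-side annular area A_ann = π/4 × (80.0² − 38.2²) = 3880 mm^2
t_ext = A_cap·L/Q = 1.548 s
t_ret = A_ann·L/Q = 1.195 s
t_cycle = t_ext + t_ret

t ≈ 2.74 s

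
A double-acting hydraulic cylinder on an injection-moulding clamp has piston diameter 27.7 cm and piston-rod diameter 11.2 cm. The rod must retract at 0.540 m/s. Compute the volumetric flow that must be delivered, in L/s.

Q ≈ 27.2 L/s

Rod-side annular area A_ann = π/4 × (27.7² − 11.2²) = 504.1 cm^2
Q = A × v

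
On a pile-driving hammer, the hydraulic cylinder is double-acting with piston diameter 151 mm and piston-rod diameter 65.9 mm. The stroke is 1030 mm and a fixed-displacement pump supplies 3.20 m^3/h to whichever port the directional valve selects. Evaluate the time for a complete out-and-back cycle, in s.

t ≈ 37.5 s

Cap-side area A_cap = π/4 × (151 mm)² = 17910 mm^2
Rod-side annular area A_ann = π/4 × (151² − 65.9²) = 14500 mm^2
t_ext = A_cap·L/Q = 20.75 s
t_ret = A_ann·L/Q = 16.80 s
t_cycle = t_ext + t_ret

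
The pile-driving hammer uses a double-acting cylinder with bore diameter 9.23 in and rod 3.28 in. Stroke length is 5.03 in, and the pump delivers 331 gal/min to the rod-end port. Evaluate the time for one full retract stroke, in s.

Rod-side annular area A_ann = π/4 × (9.23² − 3.28²) = 58.46 in^2
Swept volume V = A × L; t = V / Q = A·L / Q

t ≈ 0.231 s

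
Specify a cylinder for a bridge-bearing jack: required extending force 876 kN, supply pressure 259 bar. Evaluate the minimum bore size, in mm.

Extension force acts on the full piston face: F = P × (π/4)D².
D = √(4F / (πP)) = √(4 × 876 kN / (π × 259 bar))

D ≈ 208 mm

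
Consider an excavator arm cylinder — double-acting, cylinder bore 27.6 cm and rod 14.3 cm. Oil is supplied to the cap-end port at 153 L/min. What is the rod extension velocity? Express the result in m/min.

Cap-side area A_cap = π/4 × (27.6 cm)² = 598.3 cm^2
v = Q / A

v ≈ 2.56 m/min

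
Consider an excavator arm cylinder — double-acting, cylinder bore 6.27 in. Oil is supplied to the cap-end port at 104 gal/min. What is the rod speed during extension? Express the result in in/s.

Cap-side area A_cap = π/4 × (6.27 in)² = 30.88 in^2
v = Q / A

v ≈ 13.0 in/s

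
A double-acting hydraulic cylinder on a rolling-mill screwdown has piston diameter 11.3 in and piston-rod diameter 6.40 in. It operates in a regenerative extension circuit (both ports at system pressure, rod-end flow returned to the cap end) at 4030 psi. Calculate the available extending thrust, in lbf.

With equal pressure on both faces, forces on the annular region cancel; the net push is pressure × rod cross-section.
Rod cross-section A_rod = π/4 × (6.40 in)² = 32.17 in^2
F = P × A_rod

F ≈ 1.30e5 lbf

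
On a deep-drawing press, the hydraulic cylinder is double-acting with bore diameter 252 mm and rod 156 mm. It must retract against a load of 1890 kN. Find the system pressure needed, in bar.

Rod-side annular area A_ann = π/4 × (252² − 156²) = 30760 mm^2
Retraction: pressure acts on the annular area.
P = F / A = 1890 kN / A

P ≈ 614 bar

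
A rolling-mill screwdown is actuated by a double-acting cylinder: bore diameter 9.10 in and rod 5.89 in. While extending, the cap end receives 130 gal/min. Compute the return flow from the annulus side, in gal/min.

Q_out ≈ 75.5 gal/min

Cap-side area A_cap = π/4 × (9.10 in)² = 65.04 in^2
Rod-side annular area A_ann = π/4 × (9.10² − 5.89²) = 37.79 in^2
Piston speed v = Q_in/A_cap; rod-end outflow Q_out = v × A_ann = Q_in × A_ann/A_cap.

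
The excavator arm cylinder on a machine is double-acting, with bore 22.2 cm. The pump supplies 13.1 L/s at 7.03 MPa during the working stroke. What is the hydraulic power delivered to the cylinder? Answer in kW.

Hydraulic power = P × Q

W ≈ 92.1 kW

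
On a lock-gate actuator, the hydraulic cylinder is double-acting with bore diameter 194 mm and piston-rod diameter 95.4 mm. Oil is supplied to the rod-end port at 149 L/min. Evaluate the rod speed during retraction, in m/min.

v ≈ 6.65 m/min

Rod-side annular area A_ann = π/4 × (194² − 95.4²) = 22410 mm^2
Flow into the rod-end port fills the annular volume.
v = Q / A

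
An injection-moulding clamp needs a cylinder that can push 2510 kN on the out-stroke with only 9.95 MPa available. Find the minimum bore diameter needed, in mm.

Extension force acts on the full piston face: F = P × (π/4)D².
D = √(4F / (πP)) = √(4 × 2510 kN / (π × 9.95 MPa))

D ≈ 567 mm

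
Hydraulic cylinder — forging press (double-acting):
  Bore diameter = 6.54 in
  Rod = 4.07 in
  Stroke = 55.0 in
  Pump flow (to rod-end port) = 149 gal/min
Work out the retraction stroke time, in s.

t ≈ 1.97 s

Rod-side annular area A_ann = π/4 × (6.54² − 4.07²) = 20.58 in^2
Swept volume V = A × L; t = V / Q = A·L / Q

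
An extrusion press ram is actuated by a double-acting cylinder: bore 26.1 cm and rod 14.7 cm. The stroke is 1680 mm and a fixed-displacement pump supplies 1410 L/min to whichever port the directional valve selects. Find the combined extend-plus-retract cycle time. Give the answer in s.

t ≈ 6.44 s

Cap-side area A_cap = π/4 × (26.1 cm)² = 535.0 cm^2
Rod-side annular area A_ann = π/4 × (26.1² − 14.7²) = 365.3 cm^2
t_ext = A_cap·L/Q = 3.825 s
t_ret = A_ann·L/Q = 2.612 s
t_cycle = t_ext + t_ret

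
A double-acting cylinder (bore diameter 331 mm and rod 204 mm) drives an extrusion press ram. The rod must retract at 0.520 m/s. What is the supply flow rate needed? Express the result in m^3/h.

Q ≈ 99.9 m^3/h

Rod-side annular area A_ann = π/4 × (331² − 204²) = 53360 mm^2
Q = A × v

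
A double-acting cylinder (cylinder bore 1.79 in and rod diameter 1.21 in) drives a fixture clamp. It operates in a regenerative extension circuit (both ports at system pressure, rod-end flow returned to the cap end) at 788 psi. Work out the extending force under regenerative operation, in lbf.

F ≈ 906 lbf

With equal pressure on both faces, forces on the annular region cancel; the net push is pressure × rod cross-section.
Rod cross-section A_rod = π/4 × (1.21 in)² = 1.150 in^2
F = P × A_rod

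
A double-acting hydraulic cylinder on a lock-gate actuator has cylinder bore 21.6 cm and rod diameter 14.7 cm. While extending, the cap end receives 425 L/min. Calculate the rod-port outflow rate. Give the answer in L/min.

Cap-side area A_cap = π/4 × (21.6 cm)² = 366.4 cm^2
Rod-side annular area A_ann = π/4 × (21.6² − 14.7²) = 196.7 cm^2
Piston speed v = Q_in/A_cap; rod-end outflow Q_out = v × A_ann = Q_in × A_ann/A_cap.

Q_out ≈ 228 L/min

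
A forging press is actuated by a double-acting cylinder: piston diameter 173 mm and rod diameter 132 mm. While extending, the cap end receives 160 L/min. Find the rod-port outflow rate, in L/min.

Q_out ≈ 66.9 L/min

Cap-side area A_cap = π/4 × (173 mm)² = 23510 mm^2
Rod-side annular area A_ann = π/4 × (173² − 132²) = 9821 mm^2
Piston speed v = Q_in/A_cap; rod-end outflow Q_out = v × A_ann = Q_in × A_ann/A_cap.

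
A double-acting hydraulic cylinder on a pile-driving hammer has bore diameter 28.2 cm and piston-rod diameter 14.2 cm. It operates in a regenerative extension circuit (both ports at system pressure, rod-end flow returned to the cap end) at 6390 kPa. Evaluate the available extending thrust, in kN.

F ≈ 101 kN

With equal pressure on both faces, forces on the annular region cancel; the net push is pressure × rod cross-section.
Rod cross-section A_rod = π/4 × (14.2 cm)² = 158.4 cm^2
F = P × A_rod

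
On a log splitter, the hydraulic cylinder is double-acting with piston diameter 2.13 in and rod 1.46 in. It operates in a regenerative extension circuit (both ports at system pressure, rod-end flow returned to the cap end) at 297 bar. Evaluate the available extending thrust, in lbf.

F ≈ 7210 lbf

With equal pressure on both faces, forces on the annular region cancel; the net push is pressure × rod cross-section.
Rod cross-section A_rod = π/4 × (1.46 in)² = 1.674 in^2
F = P × A_rod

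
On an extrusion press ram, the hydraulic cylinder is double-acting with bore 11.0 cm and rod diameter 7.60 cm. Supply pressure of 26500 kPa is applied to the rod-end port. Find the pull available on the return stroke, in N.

F ≈ 1.32e5 N

Rod-side annular area A_ann = π/4 × (11.0² − 7.60²) = 49.67 cm^2
On retraction the pressure acts on the annular area (bore minus rod).
F = P × A_ann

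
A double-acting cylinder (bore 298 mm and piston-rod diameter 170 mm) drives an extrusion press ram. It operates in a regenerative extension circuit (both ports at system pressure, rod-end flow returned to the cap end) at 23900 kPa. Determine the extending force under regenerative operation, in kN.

With equal pressure on both faces, forces on the annular region cancel; the net push is pressure × rod cross-section.
Rod cross-section A_rod = π/4 × (170 mm)² = 22700 mm^2
F = P × A_rod

F ≈ 542 kN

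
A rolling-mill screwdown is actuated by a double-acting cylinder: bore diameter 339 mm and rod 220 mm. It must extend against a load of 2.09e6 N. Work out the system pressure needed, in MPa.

P ≈ 23.2 MPa

Cap-side area A_cap = π/4 × (339 mm)² = 90260 mm^2
P = F / A = 2.09e6 N / A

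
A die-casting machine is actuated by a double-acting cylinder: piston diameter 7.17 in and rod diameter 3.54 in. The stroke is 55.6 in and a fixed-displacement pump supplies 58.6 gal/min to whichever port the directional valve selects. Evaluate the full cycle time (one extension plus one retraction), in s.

Cap-side area A_cap = π/4 × (7.17 in)² = 40.38 in^2
Rod-side annular area A_ann = π/4 × (7.17² − 3.54²) = 30.53 in^2
t_ext = A_cap·L/Q = 9.950 s
t_ret = A_ann·L/Q = 7.525 s
t_cycle = t_ext + t_ret

t ≈ 17.5 s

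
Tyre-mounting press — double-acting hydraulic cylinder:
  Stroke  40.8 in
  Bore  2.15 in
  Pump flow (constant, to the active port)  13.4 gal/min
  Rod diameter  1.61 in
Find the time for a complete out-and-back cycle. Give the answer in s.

Cap-side area A_cap = π/4 × (2.15 in)² = 3.631 in^2
Rod-side annular area A_ann = π/4 × (2.15² − 1.61²) = 1.595 in^2
t_ext = A_cap·L/Q = 2.871 s
t_ret = A_ann·L/Q = 1.261 s
t_cycle = t_ext + t_ret

t ≈ 4.13 s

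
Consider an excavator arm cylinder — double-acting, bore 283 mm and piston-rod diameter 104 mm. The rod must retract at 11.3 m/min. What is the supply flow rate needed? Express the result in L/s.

Q ≈ 10.2 L/s

Rod-side annular area A_ann = π/4 × (283² − 104²) = 54410 mm^2
Q = A × v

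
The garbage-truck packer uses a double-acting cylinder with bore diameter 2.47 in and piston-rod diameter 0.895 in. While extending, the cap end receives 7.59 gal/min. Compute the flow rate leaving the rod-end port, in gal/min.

Q_out ≈ 6.59 gal/min

Cap-side area A_cap = π/4 × (2.47 in)² = 4.792 in^2
Rod-side annular area A_ann = π/4 × (2.47² − 0.895²) = 4.163 in^2
Piston speed v = Q_in/A_cap; rod-end outflow Q_out = v × A_ann = Q_in × A_ann/A_cap.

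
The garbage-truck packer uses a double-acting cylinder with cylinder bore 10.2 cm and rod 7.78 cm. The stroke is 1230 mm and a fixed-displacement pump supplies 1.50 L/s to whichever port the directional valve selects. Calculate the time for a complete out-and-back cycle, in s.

t ≈ 9.50 s

Cap-side area A_cap = π/4 × (10.2 cm)² = 81.71 cm^2
Rod-side annular area A_ann = π/4 × (10.2² − 7.78²) = 34.17 cm^2
t_ext = A_cap·L/Q = 6.700 s
t_ret = A_ann·L/Q = 2.802 s
t_cycle = t_ext + t_ret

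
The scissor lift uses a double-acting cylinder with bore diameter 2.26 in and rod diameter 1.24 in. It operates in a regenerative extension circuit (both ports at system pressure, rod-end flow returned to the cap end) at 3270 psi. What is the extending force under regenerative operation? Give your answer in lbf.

F ≈ 3950 lbf

With equal pressure on both faces, forces on the annular region cancel; the net push is pressure × rod cross-section.
Rod cross-section A_rod = π/4 × (1.24 in)² = 1.208 in^2
F = P × A_rod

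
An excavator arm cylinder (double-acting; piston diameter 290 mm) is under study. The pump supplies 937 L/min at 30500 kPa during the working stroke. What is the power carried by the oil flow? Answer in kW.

Hydraulic power = P × Q

W ≈ 476 kW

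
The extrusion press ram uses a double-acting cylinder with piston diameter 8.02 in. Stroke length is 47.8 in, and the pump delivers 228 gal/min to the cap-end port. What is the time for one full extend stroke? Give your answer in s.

t ≈ 2.75 s

Cap-side area A_cap = π/4 × (8.02 in)² = 50.52 in^2
Swept volume V = A × L; t = V / Q = A·L / Q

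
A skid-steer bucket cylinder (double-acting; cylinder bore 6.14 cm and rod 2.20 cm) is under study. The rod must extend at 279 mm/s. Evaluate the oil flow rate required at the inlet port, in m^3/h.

Q ≈ 2.97 m^3/h

Cap-side area A_cap = π/4 × (6.14 cm)² = 29.61 cm^2
Q = A × v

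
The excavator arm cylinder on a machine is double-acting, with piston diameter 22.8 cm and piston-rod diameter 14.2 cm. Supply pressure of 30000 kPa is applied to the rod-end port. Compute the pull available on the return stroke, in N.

F ≈ 7.50e5 N

Rod-side annular area A_ann = π/4 × (22.8² − 14.2²) = 249.9 cm^2
On retraction the pressure acts on the annular area (bore minus rod).
F = P × A_ann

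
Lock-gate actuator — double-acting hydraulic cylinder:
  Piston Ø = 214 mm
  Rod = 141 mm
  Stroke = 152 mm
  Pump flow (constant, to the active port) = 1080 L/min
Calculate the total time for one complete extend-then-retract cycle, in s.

t ≈ 0.476 s

Cap-side area A_cap = π/4 × (214 mm)² = 35970 mm^2
Rod-side annular area A_ann = π/4 × (214² − 141²) = 20350 mm^2
t_ext = A_cap·L/Q = 0.3037 s
t_ret = A_ann·L/Q = 0.1719 s
t_cycle = t_ext + t_ret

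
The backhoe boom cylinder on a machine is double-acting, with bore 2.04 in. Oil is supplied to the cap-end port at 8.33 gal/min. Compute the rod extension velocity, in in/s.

v ≈ 9.81 in/s

Cap-side area A_cap = π/4 × (2.04 in)² = 3.269 in^2
v = Q / A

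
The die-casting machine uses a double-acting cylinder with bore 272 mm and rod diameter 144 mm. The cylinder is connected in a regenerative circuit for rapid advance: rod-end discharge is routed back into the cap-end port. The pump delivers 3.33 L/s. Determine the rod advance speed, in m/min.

In regeneration the rod-end outflow joins the pump flow into the cap end, so the net volume the pump must supply per unit advance equals the rod cross-section area.
Rod cross-section A_rod = π/4 × (144 mm)² = 16290 mm^2
v = Q_pump / A_rod

v ≈ 12.3 m/min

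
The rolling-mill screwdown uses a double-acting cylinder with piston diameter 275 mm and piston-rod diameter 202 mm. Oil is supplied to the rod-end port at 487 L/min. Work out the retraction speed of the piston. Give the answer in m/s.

Rod-side annular area A_ann = π/4 × (275² − 202²) = 27350 mm^2
Flow into the rod-end port fills the annular volume.
v = Q / A

v ≈ 0.297 m/s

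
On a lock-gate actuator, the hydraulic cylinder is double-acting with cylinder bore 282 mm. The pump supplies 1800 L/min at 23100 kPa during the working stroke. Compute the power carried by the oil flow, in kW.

Hydraulic power = P × Q

W ≈ 693 kW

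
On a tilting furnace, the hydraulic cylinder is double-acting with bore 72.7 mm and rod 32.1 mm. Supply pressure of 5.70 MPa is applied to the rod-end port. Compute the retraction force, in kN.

Rod-side annular area A_ann = π/4 × (72.7² − 32.1²) = 3342 mm^2
On retraction the pressure acts on the annular area (bore minus rod).
F = P × A_ann

F ≈ 19.0 kN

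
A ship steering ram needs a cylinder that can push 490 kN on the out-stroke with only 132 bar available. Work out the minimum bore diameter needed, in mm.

Extension force acts on the full piston face: F = P × (π/4)D².
D = √(4F / (πP)) = √(4 × 490 kN / (π × 132 bar))

D ≈ 217 mm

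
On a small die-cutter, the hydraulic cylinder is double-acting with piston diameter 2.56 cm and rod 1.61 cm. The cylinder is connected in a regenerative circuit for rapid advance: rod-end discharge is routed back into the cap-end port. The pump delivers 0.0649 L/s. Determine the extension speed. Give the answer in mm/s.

v ≈ 319 mm/s

In regeneration the rod-end outflow joins the pump flow into the cap end, so the net volume the pump must supply per unit advance equals the rod cross-section area.
Rod cross-section A_rod = π/4 × (1.61 cm)² = 2.036 cm^2
v = Q_pump / A_rod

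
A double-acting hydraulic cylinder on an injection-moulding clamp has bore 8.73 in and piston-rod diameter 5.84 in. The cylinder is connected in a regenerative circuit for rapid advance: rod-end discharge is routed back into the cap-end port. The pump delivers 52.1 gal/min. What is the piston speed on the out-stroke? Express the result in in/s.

v ≈ 7.49 in/s

In regeneration the rod-end outflow joins the pump flow into the cap end, so the net volume the pump must supply per unit advance equals the rod cross-section area.
Rod cross-section A_rod = π/4 × (5.84 in)² = 26.79 in^2
v = Q_pump / A_rod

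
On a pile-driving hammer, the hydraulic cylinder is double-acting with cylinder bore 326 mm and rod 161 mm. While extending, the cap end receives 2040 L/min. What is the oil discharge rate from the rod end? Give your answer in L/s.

Cap-side area A_cap = π/4 × (326 mm)² = 83470 mm^2
Rod-side annular area A_ann = π/4 × (326² − 161²) = 63110 mm^2
Piston speed v = Q_in/A_cap; rod-end outflow Q_out = v × A_ann = Q_in × A_ann/A_cap.

Q_out ≈ 25.7 L/s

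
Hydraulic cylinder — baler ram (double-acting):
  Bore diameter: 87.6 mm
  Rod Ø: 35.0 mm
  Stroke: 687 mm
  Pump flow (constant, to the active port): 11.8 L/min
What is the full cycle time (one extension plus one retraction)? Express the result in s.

t ≈ 38.7 s

Cap-side area A_cap = π/4 × (87.6 mm)² = 6027 mm^2
Rod-side annular area A_ann = π/4 × (87.6² − 35.0²) = 5065 mm^2
t_ext = A_cap·L/Q = 21.05 s
t_ret = A_ann·L/Q = 17.69 s
t_cycle = t_ext + t_ret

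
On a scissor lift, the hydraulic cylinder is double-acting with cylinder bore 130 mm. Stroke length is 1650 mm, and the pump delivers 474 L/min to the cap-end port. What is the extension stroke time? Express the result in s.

Cap-side area A_cap = π/4 × (130 mm)² = 13270 mm^2
Swept volume V = A × L; t = V / Q = A·L / Q

t ≈ 2.77 s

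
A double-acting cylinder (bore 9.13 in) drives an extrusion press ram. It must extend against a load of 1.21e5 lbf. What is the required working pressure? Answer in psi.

P ≈ 1850 psi

Cap-side area A_cap = π/4 × (9.13 in)² = 65.47 in^2
P = F / A = 1.21e5 lbf / A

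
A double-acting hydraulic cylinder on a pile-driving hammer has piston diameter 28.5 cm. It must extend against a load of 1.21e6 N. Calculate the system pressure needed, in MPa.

Cap-side area A_cap = π/4 × (28.5 cm)² = 637.9 cm^2
P = F / A = 1.21e6 N / A

P ≈ 19.0 MPa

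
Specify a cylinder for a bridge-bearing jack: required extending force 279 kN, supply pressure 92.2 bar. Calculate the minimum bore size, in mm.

D ≈ 196 mm

Extension force acts on the full piston face: F = P × (π/4)D².
D = √(4F / (πP)) = √(4 × 279 kN / (π × 92.2 bar))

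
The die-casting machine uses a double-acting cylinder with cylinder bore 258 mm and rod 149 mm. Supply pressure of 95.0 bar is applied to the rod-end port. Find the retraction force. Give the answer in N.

F ≈ 3.31e5 N

Rod-side annular area A_ann = π/4 × (258² − 149²) = 34840 mm^2
On retraction the pressure acts on the annular area (bore minus rod).
F = P × A_ann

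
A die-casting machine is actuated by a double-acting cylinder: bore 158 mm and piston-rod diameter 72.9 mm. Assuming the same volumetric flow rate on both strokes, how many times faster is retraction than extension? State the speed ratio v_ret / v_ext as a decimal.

v_ret/v_ext ≈ 1.27

Cap-side area A_cap = π/4 × (158 mm)² = 19610 mm^2
Rod-side annular area A_ann = π/4 × (158² − 72.9²) = 15430 mm^2
For equal Q, v ∝ 1/A, so v_ret/v_ext = A_cap/A_ann.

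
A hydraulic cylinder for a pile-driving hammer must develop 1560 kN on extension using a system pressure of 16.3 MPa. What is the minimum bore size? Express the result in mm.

D ≈ 349 mm

Extension force acts on the full piston face: F = P × (π/4)D².
D = √(4F / (πP)) = √(4 × 1560 kN / (π × 16.3 MPa))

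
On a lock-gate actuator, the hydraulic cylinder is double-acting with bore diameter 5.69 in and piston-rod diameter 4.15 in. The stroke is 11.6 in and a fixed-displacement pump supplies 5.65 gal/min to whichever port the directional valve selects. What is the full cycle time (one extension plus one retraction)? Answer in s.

t ≈ 19.9 s

Cap-side area A_cap = π/4 × (5.69 in)² = 25.43 in^2
Rod-side annular area A_ann = π/4 × (5.69² − 4.15²) = 11.90 in^2
t_ext = A_cap·L/Q = 13.56 s
t_ret = A_ann·L/Q = 6.347 s
t_cycle = t_ext + t_ret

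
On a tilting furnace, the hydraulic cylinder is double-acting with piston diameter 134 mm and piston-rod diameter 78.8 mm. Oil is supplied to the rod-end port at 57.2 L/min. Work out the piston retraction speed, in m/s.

v ≈ 0.103 m/s

Rod-side annular area A_ann = π/4 × (134² − 78.8²) = 9226 mm^2
Flow into the rod-end port fills the annular volume.
v = Q / A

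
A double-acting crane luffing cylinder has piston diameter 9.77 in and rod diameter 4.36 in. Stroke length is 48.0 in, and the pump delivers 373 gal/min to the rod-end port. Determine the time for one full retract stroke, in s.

t ≈ 2.01 s

Rod-side annular area A_ann = π/4 × (9.77² − 4.36²) = 60.04 in^2
Swept volume V = A × L; t = V / Q = A·L / Q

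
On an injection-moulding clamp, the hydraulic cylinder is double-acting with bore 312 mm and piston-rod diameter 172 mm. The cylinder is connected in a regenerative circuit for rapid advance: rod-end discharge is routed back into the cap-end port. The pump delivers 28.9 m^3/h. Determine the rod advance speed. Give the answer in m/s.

v ≈ 0.346 m/s

In regeneration the rod-end outflow joins the pump flow into the cap end, so the net volume the pump must supply per unit advance equals the rod cross-section area.
Rod cross-section A_rod = π/4 × (172 mm)² = 23240 mm^2
v = Q_pump / A_rod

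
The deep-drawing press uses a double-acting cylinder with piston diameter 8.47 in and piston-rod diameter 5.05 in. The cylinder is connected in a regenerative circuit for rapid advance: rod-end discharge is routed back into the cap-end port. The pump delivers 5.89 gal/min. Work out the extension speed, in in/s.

In regeneration the rod-end outflow joins the pump flow into the cap end, so the net volume the pump must supply per unit advance equals the rod cross-section area.
Rod cross-section A_rod = π/4 × (5.05 in)² = 20.03 in^2
v = Q_pump / A_rod

v ≈ 1.13 in/s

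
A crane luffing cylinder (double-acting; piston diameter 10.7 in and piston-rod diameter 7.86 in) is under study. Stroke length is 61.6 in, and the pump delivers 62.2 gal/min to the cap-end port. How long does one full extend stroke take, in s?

t ≈ 23.1 s

Cap-side area A_cap = π/4 × (10.7 in)² = 89.92 in^2
Swept volume V = A × L; t = V / Q = A·L / Q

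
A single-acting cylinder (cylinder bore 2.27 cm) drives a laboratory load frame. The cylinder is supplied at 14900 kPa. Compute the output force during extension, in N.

Cap-side area A_cap = π/4 × (2.27 cm)² = 4.047 cm^2
F = P × A_cap = 14900 kPa × A_cap

F ≈ 6030 N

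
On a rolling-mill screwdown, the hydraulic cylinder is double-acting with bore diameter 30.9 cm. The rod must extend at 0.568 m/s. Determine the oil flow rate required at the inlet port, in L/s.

Q ≈ 42.6 L/s

Cap-side area A_cap = π/4 × (30.9 cm)² = 749.9 cm^2
Q = A × v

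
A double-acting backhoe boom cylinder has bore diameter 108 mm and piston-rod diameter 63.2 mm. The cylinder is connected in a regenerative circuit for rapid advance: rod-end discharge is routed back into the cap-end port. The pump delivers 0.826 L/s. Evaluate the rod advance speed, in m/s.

In regeneration the rod-end outflow joins the pump flow into the cap end, so the net volume the pump must supply per unit advance equals the rod cross-section area.
Rod cross-section A_rod = π/4 × (63.2 mm)² = 3137 mm^2
v = Q_pump / A_rod

v ≈ 0.263 m/s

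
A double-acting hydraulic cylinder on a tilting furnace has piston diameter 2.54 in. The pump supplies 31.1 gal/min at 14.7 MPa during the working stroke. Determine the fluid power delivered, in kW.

W ≈ 28.8 kW

Hydraulic power = P × Q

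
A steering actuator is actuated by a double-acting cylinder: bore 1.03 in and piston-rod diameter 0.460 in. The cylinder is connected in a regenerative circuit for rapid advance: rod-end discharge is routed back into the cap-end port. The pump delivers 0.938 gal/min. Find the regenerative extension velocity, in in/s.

v ≈ 21.7 in/s

In regeneration the rod-end outflow joins the pump flow into the cap end, so the net volume the pump must supply per unit advance equals the rod cross-section area.
Rod cross-section A_rod = π/4 × (0.460 in)² = 0.1662 in^2
v = Q_pump / A_rod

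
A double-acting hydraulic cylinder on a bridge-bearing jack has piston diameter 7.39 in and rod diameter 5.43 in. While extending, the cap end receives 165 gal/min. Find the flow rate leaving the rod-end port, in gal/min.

Q_out ≈ 75.9 gal/min

Cap-side area A_cap = π/4 × (7.39 in)² = 42.89 in^2
Rod-side annular area A_ann = π/4 × (7.39² − 5.43²) = 19.73 in^2
Piston speed v = Q_in/A_cap; rod-end outflow Q_out = v × A_ann = Q_in × A_ann/A_cap.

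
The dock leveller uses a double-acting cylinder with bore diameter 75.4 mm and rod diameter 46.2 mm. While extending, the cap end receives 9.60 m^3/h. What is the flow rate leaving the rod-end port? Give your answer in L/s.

Cap-side area A_cap = π/4 × (75.4 mm)² = 4465 mm^2
Rod-side annular area A_ann = π/4 × (75.4² − 46.2²) = 2789 mm^2
Piston speed v = Q_in/A_cap; rod-end outflow Q_out = v × A_ann = Q_in × A_ann/A_cap.

Q_out ≈ 1.67 L/s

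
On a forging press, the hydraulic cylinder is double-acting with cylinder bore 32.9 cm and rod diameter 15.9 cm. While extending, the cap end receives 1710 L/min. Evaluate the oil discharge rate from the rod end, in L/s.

Q_out ≈ 21.8 L/s

Cap-side area A_cap = π/4 × (32.9 cm)² = 850.1 cm^2
Rod-side annular area A_ann = π/4 × (32.9² − 15.9²) = 651.6 cm^2
Piston speed v = Q_in/A_cap; rod-end outflow Q_out = v × A_ann = Q_in × A_ann/A_cap.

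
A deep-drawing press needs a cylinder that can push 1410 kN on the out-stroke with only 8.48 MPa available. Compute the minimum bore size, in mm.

Extension force acts on the full piston face: F = P × (π/4)D².
D = √(4F / (πP)) = √(4 × 1410 kN / (π × 8.48 MPa))

D ≈ 460 mm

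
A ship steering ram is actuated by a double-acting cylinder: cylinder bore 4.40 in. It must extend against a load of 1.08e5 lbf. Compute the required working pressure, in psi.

Cap-side area A_cap = π/4 × (4.40 in)² = 15.21 in^2
P = F / A = 1.08e5 lbf / A

P ≈ 7100 psi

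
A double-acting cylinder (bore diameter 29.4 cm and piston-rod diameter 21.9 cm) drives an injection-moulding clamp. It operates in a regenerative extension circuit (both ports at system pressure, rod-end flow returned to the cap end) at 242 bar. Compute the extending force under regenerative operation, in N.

F ≈ 9.12e5 N

With equal pressure on both faces, forces on the annular region cancel; the net push is pressure × rod cross-section.
Rod cross-section A_rod = π/4 × (21.9 cm)² = 376.7 cm^2
F = P × A_rod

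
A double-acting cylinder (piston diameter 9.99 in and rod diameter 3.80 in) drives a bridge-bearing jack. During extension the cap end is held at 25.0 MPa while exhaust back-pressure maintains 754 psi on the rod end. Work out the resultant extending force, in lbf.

F ≈ 2.34e5 lbf

Cap-side area A_cap = π/4 × (9.99 in)² = 78.38 in^2
Rod-side annular area A_ann = π/4 × (9.99² − 3.80²) = 67.04 in^2
Net thrust = P_cap·A_cap − P_rod·A_ann = 2.842e5 lbf − 50550 lbf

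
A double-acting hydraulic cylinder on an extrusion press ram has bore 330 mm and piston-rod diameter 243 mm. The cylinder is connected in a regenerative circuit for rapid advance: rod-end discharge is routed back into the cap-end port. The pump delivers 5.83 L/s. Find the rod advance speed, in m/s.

v ≈ 0.126 m/s

In regeneration the rod-end outflow joins the pump flow into the cap end, so the net volume the pump must supply per unit advance equals the rod cross-section area.
Rod cross-section A_rod = π/4 × (243 mm)² = 46380 mm^2
v = Q_pump / A_rod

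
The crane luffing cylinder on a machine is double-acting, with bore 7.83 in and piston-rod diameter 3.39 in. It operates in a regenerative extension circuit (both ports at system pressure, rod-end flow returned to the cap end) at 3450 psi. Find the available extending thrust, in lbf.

With equal pressure on both faces, forces on the annular region cancel; the net push is pressure × rod cross-section.
Rod cross-section A_rod = π/4 × (3.39 in)² = 9.026 in^2
F = P × A_rod

F ≈ 31100 lbf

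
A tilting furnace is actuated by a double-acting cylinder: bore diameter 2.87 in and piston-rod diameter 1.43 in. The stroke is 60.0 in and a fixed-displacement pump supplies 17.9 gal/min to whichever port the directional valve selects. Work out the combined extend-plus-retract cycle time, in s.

Cap-side area A_cap = π/4 × (2.87 in)² = 6.469 in^2
Rod-side annular area A_ann = π/4 × (2.87² − 1.43²) = 4.863 in^2
t_ext = A_cap·L/Q = 5.632 s
t_ret = A_ann·L/Q = 4.234 s
t_cycle = t_ext + t_ret

t ≈ 9.87 s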